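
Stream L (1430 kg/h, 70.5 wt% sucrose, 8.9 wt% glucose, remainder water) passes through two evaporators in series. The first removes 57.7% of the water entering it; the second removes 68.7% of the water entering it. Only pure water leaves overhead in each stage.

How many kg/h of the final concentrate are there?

water in feed = 1430×0.206 = 294.58 kg/h.
After stage 1: water left = (1−0.577)×294.58 = 124.61; stream total = 1260 kg/h.
After stage 2: water left = (1−0.687)×124.61 = 39.002; final concentrate = 1174.4 kg/h.

1174 kg/h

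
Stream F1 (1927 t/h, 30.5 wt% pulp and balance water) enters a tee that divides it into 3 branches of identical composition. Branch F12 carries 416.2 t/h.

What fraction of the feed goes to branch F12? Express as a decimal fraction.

0.216

Fraction to F12 = 416.2/1927 = 0.2160.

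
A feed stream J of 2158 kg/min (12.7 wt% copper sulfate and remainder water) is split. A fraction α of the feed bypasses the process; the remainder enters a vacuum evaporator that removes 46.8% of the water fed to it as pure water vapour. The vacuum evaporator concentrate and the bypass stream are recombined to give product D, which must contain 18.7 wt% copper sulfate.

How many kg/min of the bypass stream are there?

All 2158×0.127 = 274.07 kg/min of copper sulfate reaches D, so D = 274.07/0.187 = 1465.6 kg/min and vapour = 692.41 kg/min.
The evaporator receives (1−α)·2158 of feed at 0.873 water and removes 0.468 of that water:
0.468×0.873×(1−α)×2158 = 692.41
(1−α) = 692.41/881.68 = 0.7853;  α = 0.2147.
Bypass flow = 0.2147×2158 = 463.27 kg/min.

463.3 kg/min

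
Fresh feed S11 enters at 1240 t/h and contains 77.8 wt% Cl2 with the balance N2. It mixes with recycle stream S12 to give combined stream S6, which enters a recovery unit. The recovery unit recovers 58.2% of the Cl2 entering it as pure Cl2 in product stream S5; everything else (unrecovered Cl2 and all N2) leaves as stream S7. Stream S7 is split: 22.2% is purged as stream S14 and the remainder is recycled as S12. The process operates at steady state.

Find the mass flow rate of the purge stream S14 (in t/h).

N2 enters only via S11 and leaves only via the purge: 1240×0.222 = 0.222×(N2 in S7), and the recovery unit passes all N2, so N2 in S6 = N2 in S7 = 1240 t/h.
Cl2 in S6: m_A = 1240×0.778 + (1−0.222)·(1−0.582)·m_A, so m_A = 964.72/0.6748 = 1429.6 t/h.
S7 = (1−0.582)×1429.6 + 1240 = 1837.6 t/h.
Purge S14 = 0.222×1837.6 = 407.95 t/h.

407.9 t/h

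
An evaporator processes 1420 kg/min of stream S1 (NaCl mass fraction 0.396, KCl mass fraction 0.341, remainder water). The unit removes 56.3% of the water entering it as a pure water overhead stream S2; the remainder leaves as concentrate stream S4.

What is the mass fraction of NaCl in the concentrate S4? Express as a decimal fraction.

NaCl is not removed: 1420×0.396 = 562.32 kg/min of NaCl enters S4.
water entering = 1420×0.263 = 373.46 kg/min; overhead removed = 0.563×373.46 = 210.26 kg/min.
Concentrate = 1420 − 210.26 = 1209.7 kg/min.
Mass fraction = 562.32/1209.7 = 0.465.

0.465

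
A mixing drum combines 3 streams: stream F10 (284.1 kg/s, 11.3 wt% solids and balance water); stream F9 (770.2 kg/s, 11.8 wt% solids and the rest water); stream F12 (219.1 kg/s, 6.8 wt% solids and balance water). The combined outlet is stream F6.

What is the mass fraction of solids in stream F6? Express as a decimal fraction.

0.108

Total flow out = 284.1 + 770.2 + 219.1 = 1273.4 kg/s.
solids in = 284.1×0.113 + 770.2×0.118 + 219.1×0.068 = 137.89 kg/s.
solids mass fraction in F6 = 137.89/1273.4 = 0.108.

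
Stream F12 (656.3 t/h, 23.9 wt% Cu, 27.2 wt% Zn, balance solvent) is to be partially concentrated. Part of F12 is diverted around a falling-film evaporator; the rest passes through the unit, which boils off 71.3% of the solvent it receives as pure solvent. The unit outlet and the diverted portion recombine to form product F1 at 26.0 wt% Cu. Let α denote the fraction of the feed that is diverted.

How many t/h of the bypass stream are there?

504.3 t/h

All 656.3×0.239 = 156.86 t/h of Cu reaches F1, so F1 = 156.86/0.260 = 603.29 t/h and vapour = 53.009 t/h.
The evaporator receives (1−α)·656.3 of feed at 0.489 solvent and removes 0.713 of that solvent:
0.713×0.489×(1−α)×656.3 = 53.009
(1−α) = 53.009/228.82 = 0.2317;  α = 0.7683.
Bypass flow = 0.7683×656.3 = 504.26 t/h.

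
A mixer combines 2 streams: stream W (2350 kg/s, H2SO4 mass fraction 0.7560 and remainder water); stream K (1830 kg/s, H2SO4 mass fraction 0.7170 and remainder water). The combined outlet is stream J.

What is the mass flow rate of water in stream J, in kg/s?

1091 kg/s

water out = water in = 2350×0.244 + 1830×0.283 = 1091.3 kg/s.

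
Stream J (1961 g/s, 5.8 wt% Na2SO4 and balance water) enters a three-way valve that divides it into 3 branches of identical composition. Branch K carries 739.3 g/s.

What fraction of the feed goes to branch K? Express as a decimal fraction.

Fraction to K = 739.3/1961 = 0.3770.

0.377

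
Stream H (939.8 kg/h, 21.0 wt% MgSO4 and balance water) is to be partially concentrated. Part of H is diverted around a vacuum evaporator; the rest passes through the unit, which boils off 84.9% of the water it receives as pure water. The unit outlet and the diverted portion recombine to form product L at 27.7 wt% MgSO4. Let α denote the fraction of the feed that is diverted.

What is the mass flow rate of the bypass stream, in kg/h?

All 939.8×0.210 = 197.36 kg/h of MgSO4 reaches L, so L = 197.36/0.277 = 712.48 kg/h and vapour = 227.32 kg/h.
The evaporator receives (1−α)·939.8 of feed at 0.790 water and removes 0.849 of that water:
0.849×0.790×(1−α)×939.8 = 227.32
(1−α) = 227.32/630.33 = 0.3606;  α = 0.6394.
Bypass flow = 0.6394×939.8 = 600.88 kg/h.

600.9 kg/h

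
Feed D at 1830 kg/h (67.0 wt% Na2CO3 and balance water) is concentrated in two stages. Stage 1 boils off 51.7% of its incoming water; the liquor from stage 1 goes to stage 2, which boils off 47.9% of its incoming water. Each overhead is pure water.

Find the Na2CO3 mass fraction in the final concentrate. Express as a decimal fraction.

0.8897

water in feed = 1830×0.330 = 603.9 kg/h.
After stage 1: water left = (1−0.517)×603.9 = 291.68; stream total = 1517.8 kg/h.
After stage 2: water left = (1−0.479)×291.68 = 151.97; final concentrate = 1378.1 kg/h.
Na2CO3 fraction = 1226.1/1378.1 = 0.8897.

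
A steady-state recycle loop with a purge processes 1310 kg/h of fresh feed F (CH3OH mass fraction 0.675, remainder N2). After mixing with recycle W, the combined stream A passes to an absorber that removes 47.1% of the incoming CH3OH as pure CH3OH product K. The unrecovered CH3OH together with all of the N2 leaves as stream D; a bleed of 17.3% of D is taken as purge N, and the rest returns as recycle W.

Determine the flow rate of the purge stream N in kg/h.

N2 enters only via F and leaves only via the purge: 1310×0.325 = 0.173×(N2 in D), and the absorber passes all N2, so N2 in A = N2 in D = 2461 kg/h.
CH3OH in A: m_A = 1310×0.675 + (1−0.173)·(1−0.471)·m_A, so m_A = 884.25/0.5625 = 1572 kg/h.
D = (1−0.471)×1572 + 2461 = 3292.5 kg/h.
Purge N = 0.173×3292.5 = 569.61 kg/h.

569.6 kg/h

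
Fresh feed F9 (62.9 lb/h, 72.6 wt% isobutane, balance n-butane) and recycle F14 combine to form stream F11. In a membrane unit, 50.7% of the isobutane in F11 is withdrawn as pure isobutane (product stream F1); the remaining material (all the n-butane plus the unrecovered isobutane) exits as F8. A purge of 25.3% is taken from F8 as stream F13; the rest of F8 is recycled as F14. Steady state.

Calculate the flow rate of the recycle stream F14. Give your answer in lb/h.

77.51 lb/h

n-butane enters only via F9 and leaves only via the purge: 62.9×0.274 = 0.253×(n-butane in F8), and the membrane unit passes all n-butane, so n-butane in F11 = n-butane in F8 = 68.121 lb/h.
isobutane in F11: m_A = 62.9×0.726 + (1−0.253)·(1−0.507)·m_A, so m_A = 45.665/0.6317 = 72.286 lb/h.
F8 = (1−0.507)×72.286 + 68.121 = 103.76 lb/h.
Recycle F14 = (1−0.253)×103.76 = 77.507 lb/h.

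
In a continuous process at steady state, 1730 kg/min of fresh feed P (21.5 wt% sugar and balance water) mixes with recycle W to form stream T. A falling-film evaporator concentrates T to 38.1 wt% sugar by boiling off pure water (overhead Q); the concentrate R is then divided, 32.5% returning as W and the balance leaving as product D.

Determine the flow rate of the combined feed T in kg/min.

2200 kg/min

Overall sugar balance (none leaves overhead): sugar in fresh feed = sugar in product, i.e. 1730×0.215 = (1−0.325)·R·0.381.
R = 371.95/(0.381×0.675) = 1446.3 kg/min.
Recycle W = 0.325×1446.3 = 470.04 kg/min.
Combined feed T = 1730 + 470.04 = 2200 kg/min.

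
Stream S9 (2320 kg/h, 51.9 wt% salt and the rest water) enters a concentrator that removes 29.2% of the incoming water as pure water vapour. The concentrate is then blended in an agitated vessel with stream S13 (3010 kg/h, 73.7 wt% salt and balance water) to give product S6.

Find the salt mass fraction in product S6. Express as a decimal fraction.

0.684

Vapour removed = 0.292×0.481×2320 = 325.85 kg/h; concentrate = 1994.2 kg/h.
salt reaching the mixer = 1204.1 (from concentrate) + 3010×0.737 = 3422.4 kg/h.
Product flow = 1994.2 + 3010 = 5004.2 kg/h; salt fraction = 0.684.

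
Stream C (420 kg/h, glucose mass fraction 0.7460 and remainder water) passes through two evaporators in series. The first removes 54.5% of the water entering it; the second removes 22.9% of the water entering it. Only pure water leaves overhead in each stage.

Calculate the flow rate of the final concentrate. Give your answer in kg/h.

350.7 kg/h

water in feed = 420×0.254 = 106.68 kg/h.
After stage 1: water left = (1−0.545)×106.68 = 48.539; stream total = 361.86 kg/h.
After stage 2: water left = (1−0.229)×48.539 = 37.424; final concentrate = 350.74 kg/h.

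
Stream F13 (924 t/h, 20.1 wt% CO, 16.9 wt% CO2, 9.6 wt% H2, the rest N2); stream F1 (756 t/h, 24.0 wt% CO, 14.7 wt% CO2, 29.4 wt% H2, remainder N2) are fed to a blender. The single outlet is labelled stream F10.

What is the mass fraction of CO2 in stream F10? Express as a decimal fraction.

0.1591

Total flow out = 924 + 756 = 1680 t/h.
CO2 in = 924×0.169 + 756×0.147 = 267.29 t/h.
CO2 mass fraction in F10 = 267.29/1680 = 0.1591.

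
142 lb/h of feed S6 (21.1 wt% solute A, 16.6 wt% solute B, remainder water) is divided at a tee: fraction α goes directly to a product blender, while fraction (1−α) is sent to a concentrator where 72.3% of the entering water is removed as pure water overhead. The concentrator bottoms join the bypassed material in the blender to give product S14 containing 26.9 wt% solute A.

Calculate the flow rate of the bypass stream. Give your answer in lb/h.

74.03 lb/h

All 142×0.211 = 29.962 lb/h of solute A reaches S14, so S14 = 29.962/0.269 = 111.38 lb/h and vapour = 30.617 lb/h.
The evaporator receives (1−α)·142 of feed at 0.623 water and removes 0.723 of that water:
0.723×0.623×(1−α)×142 = 30.617
(1−α) = 30.617/63.961 = 0.4787;  α = 0.5213.
Bypass flow = 0.5213×142 = 74.027 lb/h.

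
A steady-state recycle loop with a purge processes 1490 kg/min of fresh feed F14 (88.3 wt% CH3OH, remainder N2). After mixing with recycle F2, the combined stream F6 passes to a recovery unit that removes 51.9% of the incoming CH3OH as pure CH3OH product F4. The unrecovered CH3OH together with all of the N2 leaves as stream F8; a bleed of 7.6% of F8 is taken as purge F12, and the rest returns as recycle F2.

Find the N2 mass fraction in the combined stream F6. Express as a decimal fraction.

0.492

N2 enters only via F14 and leaves only via the purge: 1490×0.117 = 0.076×(N2 in F8), and the recovery unit passes all N2, so N2 in F6 = N2 in F8 = 2293.8 kg/min.
CH3OH in F6: m_A = 1490×0.883 + (1−0.076)·(1−0.519)·m_A, so m_A = 1315.7/0.5556 = 2368.2 kg/min.
F6 = 2368.2 + 2293.8 = 4662 kg/min.
N2 fraction in F6 = 2293.8/4662 = 0.492.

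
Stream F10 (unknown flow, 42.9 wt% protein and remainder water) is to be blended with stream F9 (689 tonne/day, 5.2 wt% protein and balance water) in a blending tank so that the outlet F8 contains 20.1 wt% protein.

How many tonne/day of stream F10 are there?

Let F10 be the unknown flow. Total out = 689 + F10.
protein balance: 35.828 + 0.429·F10 = 0.201·(689 + F10)
(0.429 − 0.201)·F10 = 0.201×689 − 35.828 = 102.66
F10 = 102.66 / 0.228 = 450.27 tonne/day

450.3 tonne/day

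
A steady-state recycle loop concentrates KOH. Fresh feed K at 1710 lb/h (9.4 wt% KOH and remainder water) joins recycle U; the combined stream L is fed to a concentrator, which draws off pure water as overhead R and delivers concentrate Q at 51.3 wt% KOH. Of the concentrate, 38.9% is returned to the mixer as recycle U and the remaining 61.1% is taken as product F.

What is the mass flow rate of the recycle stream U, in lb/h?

199.5 lb/h

Overall KOH balance (none leaves overhead): KOH in fresh feed = KOH in product, i.e. 1710×0.094 = (1−0.389)·Q·0.513.
Q = 160.74/(0.513×0.611) = 512.82 lb/h.
Recycle U = 0.389×512.82 = 199.49 lb/h.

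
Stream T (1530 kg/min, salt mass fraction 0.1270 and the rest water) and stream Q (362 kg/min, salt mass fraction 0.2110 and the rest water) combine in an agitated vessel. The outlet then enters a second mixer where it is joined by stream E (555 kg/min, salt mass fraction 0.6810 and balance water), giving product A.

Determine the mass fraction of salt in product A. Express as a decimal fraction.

Overall, product flow = 2447 kg/min.
salt in = 1530×0.127 + 362×0.211 + 555×0.681 = 648.65 kg/min.
salt fraction in A = 0.2651.

0.2651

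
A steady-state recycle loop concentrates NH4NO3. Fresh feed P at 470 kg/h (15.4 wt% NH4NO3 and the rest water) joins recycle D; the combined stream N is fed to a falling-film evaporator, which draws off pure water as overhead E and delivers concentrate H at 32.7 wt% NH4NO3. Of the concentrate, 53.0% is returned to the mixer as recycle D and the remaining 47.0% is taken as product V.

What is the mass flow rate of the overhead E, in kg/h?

Overall NH4NO3 balance (none leaves overhead): NH4NO3 in fresh feed = NH4NO3 in product, i.e. 470×0.154 = (1−0.530)·H·0.327.
H = 72.38/(0.327×0.470) = 470.95 kg/h.
Recycle D = 0.530×470.95 = 249.6 kg/h.
Combined feed N = 470 + 249.6 = 719.6 kg/h.
Overhead E = N − H = 719.6 − 470.95 = 248.65 kg/h.

248.7 kg/h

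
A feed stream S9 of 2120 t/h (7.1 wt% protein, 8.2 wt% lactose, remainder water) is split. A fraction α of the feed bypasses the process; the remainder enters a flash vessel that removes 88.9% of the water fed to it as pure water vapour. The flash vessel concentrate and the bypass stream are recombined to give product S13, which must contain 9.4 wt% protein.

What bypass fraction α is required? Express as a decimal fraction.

0.675

All 2120×0.071 = 150.52 t/h of protein reaches S13, so S13 = 150.52/0.094 = 1601.3 t/h and vapour = 518.72 t/h.
The evaporator receives (1−α)·2120 of feed at 0.847 water and removes 0.889 of that water:
0.889×0.847×(1−α)×2120 = 518.72
(1−α) = 518.72/1596.3 = 0.3249;  α = 0.6751.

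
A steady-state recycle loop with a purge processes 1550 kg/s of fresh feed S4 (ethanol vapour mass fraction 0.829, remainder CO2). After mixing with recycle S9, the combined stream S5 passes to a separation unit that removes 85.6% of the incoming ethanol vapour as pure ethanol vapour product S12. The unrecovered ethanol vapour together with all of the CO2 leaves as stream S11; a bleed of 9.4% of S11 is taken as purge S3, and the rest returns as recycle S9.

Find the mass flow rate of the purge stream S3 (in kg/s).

CO2 enters only via S4 and leaves only via the purge: 1550×0.171 = 0.094×(CO2 in S11), and the separation unit passes all CO2, so CO2 in S5 = CO2 in S11 = 2819.7 kg/s.
ethanol vapour in S5: m_A = 1550×0.829 + (1−0.094)·(1−0.856)·m_A, so m_A = 1285/0.8695 = 1477.7 kg/s.
S11 = (1−0.856)×1477.7 + 2819.7 = 3032.5 kg/s.
Purge S3 = 0.094×3032.5 = 285.05 kg/s.

285.1 kg/s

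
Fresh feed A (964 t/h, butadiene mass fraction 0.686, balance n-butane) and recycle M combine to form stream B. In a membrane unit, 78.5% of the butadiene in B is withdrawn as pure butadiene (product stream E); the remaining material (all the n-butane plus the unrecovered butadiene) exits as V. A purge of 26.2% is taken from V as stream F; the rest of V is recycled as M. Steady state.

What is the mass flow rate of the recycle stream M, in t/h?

n-butane enters only via A and leaves only via the purge: 964×0.314 = 0.262×(n-butane in V), and the membrane unit passes all n-butane, so n-butane in B = n-butane in V = 1155.3 t/h.
butadiene in B: m_A = 964×0.686 + (1−0.262)·(1−0.785)·m_A, so m_A = 661.3/0.8413 = 786.02 t/h.
V = (1−0.785)×786.02 + 1155.3 = 1324.3 t/h.
Recycle M = (1−0.262)×1324.3 = 977.35 t/h.

977.4 t/h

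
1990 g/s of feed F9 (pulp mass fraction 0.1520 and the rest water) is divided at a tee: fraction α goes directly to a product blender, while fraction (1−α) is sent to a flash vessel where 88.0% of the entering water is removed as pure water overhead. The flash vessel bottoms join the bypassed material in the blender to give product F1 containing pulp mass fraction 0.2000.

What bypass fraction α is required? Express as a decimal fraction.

0.678

All 1990×0.152 = 302.48 g/s of pulp reaches F1, so F1 = 302.48/0.200 = 1512.4 g/s and vapour = 477.6 g/s.
The evaporator receives (1−α)·1990 of feed at 0.848 water and removes 0.880 of that water:
0.880×0.848×(1−α)×1990 = 477.6
(1−α) = 477.6/1485 = 0.3216;  α = 0.6784.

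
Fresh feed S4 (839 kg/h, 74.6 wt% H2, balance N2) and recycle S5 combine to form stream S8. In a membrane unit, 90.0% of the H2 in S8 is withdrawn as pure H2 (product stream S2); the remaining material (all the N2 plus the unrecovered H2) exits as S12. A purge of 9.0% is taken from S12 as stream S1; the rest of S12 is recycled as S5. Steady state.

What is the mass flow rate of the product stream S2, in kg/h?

H2 in S8: m_A = 839×0.746 + (1−0.090)·(1−0.900)·m_A, so m_A = 625.89/0.9090 = 688.55 kg/h.
Product S2 = 0.900×688.55 = 619.7 kg/h.

619.7 kg/h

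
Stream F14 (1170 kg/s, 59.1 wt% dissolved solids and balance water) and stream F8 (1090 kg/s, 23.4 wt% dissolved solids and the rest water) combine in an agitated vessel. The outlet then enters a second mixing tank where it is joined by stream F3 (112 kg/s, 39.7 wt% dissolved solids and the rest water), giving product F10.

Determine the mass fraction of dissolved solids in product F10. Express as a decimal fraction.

Overall, product flow = 2372 kg/s.
dissolved solids in = 1170×0.591 + 1090×0.234 + 112×0.397 = 990.99 kg/s.
dissolved solids fraction in F10 = 0.418.

0.418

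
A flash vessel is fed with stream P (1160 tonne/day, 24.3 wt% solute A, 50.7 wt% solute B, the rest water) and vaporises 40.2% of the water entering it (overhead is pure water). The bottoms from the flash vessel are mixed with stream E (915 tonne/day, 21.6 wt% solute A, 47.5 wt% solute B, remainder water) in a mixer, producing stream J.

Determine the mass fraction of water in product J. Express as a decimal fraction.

0.233

Vapour removed = 0.402×0.250×1160 = 116.58 tonne/day; concentrate = 1043.4 tonne/day.
water reaching the mixer = 173.42 (from concentrate) + 915×0.309 = 456.15 tonne/day.
Product flow = 1043.4 + 915 = 1958.4 tonne/day; water fraction = 0.233.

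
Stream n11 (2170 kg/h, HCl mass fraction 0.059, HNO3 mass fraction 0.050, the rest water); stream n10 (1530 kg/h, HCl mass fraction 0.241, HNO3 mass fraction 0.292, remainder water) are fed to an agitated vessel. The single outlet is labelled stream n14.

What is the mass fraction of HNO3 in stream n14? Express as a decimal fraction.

0.150

Total flow out = 2170 + 1530 = 3700 kg/h.
HNO3 in = 2170×0.050 + 1530×0.292 = 555.26 kg/h.
HNO3 mass fraction in n14 = 555.26/3700 = 0.150.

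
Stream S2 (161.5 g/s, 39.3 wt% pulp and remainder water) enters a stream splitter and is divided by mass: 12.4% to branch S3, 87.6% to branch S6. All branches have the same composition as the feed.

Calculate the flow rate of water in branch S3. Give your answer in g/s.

Branch S3 total = 0.124×161.5 = 20.026 g/s.
water in S3 = 0.607×20.026 = 12.156 g/s.

12.16 g/s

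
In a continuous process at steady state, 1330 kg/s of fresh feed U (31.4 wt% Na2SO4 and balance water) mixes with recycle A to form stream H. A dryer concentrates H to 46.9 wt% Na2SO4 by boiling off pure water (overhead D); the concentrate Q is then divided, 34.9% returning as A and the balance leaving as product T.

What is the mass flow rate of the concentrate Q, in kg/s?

1368 kg/s

Overall Na2SO4 balance (none leaves overhead): Na2SO4 in fresh feed = Na2SO4 in product, i.e. 1330×0.314 = (1−0.349)·Q·0.469.
Q = 417.62/(0.469×0.651) = 1367.8 kg/s.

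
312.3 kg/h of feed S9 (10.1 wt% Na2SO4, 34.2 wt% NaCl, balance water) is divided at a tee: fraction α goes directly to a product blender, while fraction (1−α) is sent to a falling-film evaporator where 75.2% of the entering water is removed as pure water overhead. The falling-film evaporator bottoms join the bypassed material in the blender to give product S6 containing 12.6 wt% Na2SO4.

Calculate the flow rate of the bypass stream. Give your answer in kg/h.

164.4 kg/h

All 312.3×0.101 = 31.542 kg/h of Na2SO4 reaches S6, so S6 = 31.542/0.126 = 250.34 kg/h and vapour = 61.964 kg/h.
The evaporator receives (1−α)·312.3 of feed at 0.557 water and removes 0.752 of that water:
0.752×0.557×(1−α)×312.3 = 61.964
(1−α) = 61.964/130.81 = 0.4737;  α = 0.5263.
Bypass flow = 0.5263×312.3 = 164.37 kg/h.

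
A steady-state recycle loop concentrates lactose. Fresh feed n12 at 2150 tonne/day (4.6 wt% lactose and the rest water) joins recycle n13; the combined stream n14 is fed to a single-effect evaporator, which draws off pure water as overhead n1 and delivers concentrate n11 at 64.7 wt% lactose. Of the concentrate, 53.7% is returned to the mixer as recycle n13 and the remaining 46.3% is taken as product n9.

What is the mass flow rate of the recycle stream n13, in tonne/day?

177.3 tonne/day

Overall lactose balance (none leaves overhead): lactose in fresh feed = lactose in product, i.e. 2150×0.046 = (1−0.537)·n11·0.647.
n11 = 98.9/(0.647×0.463) = 330.15 tonne/day.
Recycle n13 = 0.537×330.15 = 177.29 tonne/day.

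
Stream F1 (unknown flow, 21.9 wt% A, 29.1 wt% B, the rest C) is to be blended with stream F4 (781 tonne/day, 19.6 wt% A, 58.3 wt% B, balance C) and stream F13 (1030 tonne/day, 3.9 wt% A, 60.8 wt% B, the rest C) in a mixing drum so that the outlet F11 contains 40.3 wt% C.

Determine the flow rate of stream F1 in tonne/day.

2226 tonne/day

Let F1 be the unknown flow. Total out = 1811 + F1.
C balance: 536.19 + 0.490·F1 = 0.403·(1811 + F1)
(0.490 − 0.403)·F1 = 0.403×1811 − 536.19 = 193.64
F1 = 193.64 / 0.087 = 2225.8 tonne/day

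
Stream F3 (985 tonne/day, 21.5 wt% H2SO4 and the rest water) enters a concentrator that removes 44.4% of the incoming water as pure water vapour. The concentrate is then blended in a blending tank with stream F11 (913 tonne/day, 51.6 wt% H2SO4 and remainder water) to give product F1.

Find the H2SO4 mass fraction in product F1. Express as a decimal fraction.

0.4392

Vapour removed = 0.444×0.785×985 = 343.31 tonne/day; concentrate = 641.69 tonne/day.
H2SO4 reaching the mixer = 211.78 (from concentrate) + 913×0.516 = 682.88 tonne/day.
Product flow = 641.69 + 913 = 1554.7 tonne/day; H2SO4 fraction = 0.4392.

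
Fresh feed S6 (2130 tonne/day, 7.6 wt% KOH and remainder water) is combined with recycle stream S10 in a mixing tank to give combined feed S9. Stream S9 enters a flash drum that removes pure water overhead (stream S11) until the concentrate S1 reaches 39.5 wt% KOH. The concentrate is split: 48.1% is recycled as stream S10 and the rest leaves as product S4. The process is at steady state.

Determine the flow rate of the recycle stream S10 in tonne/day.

379.8 tonne/day

Overall KOH balance (none leaves overhead): KOH in fresh feed = KOH in product, i.e. 2130×0.076 = (1−0.481)·S1·0.395.
S1 = 161.88/(0.395×0.519) = 789.64 tonne/day.
Recycle S10 = 0.481×789.64 = 379.82 tonne/day.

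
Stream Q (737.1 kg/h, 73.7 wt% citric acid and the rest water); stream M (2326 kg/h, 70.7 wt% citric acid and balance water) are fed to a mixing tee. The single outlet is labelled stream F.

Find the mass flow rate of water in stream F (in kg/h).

875.4 kg/h

water out = water in = 737.1×0.263 + 2326×0.293 = 875.38 kg/h.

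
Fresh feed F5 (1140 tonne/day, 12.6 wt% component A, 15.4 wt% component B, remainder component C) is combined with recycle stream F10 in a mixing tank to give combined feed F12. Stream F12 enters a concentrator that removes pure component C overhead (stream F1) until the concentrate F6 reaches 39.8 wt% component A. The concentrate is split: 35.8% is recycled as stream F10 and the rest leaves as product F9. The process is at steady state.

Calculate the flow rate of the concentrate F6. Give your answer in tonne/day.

562.2 tonne/day

Overall component A balance (none leaves overhead): component A in fresh feed = component A in product, i.e. 1140×0.126 = (1−0.358)·F6·0.398.
F6 = 143.64/(0.398×0.642) = 562.16 tonne/day.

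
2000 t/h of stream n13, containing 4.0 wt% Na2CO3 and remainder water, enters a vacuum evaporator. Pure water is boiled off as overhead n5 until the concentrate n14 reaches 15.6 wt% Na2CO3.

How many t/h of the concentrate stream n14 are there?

512.8 t/h

Na2CO3 is conserved: 2000×0.040 = 80 t/h all reports to the concentrate.
Concentrate = 80/(target fraction) = 512.82 t/h.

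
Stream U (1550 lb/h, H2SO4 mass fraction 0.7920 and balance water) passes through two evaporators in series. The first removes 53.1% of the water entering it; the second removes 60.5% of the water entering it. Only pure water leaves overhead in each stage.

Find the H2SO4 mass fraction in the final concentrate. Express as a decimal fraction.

water in feed = 1550×0.208 = 322.4 lb/h.
After stage 1: water left = (1−0.531)×322.4 = 151.21; stream total = 1378.8 lb/h.
After stage 2: water left = (1−0.605)×151.21 = 59.726; final concentrate = 1287.3 lb/h.
H2SO4 fraction = 1227.6/1287.3 = 0.9536.

0.9536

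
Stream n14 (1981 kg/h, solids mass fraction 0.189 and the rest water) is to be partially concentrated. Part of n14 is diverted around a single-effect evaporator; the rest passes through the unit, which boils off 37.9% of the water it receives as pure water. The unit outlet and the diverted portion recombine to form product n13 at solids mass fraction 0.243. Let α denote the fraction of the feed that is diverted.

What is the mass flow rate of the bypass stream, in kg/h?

548.8 kg/h

All 1981×0.189 = 374.41 kg/h of solids reaches n13, so n13 = 374.41/0.243 = 1540.8 kg/h and vapour = 440.22 kg/h.
The evaporator receives (1−α)·1981 of feed at 0.811 water and removes 0.379 of that water:
0.379×0.811×(1−α)×1981 = 440.22
(1−α) = 440.22/608.9 = 0.7230;  α = 0.2770.
Bypass flow = 0.2770×1981 = 548.77 kg/h.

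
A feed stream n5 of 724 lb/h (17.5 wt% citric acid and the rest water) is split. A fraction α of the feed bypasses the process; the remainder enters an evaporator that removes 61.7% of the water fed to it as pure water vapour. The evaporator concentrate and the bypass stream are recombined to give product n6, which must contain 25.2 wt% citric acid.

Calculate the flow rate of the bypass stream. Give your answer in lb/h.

All 724×0.175 = 126.7 lb/h of citric acid reaches n6, so n6 = 126.7/0.252 = 502.78 lb/h and vapour = 221.22 lb/h.
The evaporator receives (1−α)·724 of feed at 0.825 water and removes 0.617 of that water:
0.617×0.825×(1−α)×724 = 221.22
(1−α) = 221.22/368.53 = 0.6003;  α = 0.3997.
Bypass flow = 0.3997×724 = 289.4 lb/h.

289.4 lb/h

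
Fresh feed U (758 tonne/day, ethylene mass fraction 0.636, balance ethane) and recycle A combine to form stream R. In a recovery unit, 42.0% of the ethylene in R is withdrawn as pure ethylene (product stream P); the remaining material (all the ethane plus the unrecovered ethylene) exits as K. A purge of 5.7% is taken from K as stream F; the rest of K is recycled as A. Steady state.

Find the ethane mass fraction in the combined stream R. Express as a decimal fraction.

ethane enters only via U and leaves only via the purge: 758×0.364 = 0.057×(ethane in K), and the recovery unit passes all ethane, so ethane in R = ethane in K = 4840.6 tonne/day.
ethylene in R: m_A = 758×0.636 + (1−0.057)·(1−0.420)·m_A, so m_A = 482.09/0.4531 = 1064.1 tonne/day.
R = 1064.1 + 4840.6 = 5904.6 tonne/day.
ethane fraction in R = 4840.6/5904.6 = 0.820.

0.820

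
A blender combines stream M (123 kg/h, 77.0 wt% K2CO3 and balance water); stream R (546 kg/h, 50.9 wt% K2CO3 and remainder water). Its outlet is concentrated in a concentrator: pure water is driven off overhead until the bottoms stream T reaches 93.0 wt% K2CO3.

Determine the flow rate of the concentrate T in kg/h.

K2CO3 entering = 123×0.770 + 546×0.509 = 372.62 kg/h.
All K2CO3 reports to T, so T = 372.62/0.930 = 400.67 kg/h.

400.7 kg/h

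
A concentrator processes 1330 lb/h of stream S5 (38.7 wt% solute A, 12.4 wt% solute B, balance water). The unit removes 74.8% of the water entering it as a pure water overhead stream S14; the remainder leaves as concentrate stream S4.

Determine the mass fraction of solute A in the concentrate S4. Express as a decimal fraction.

0.610

solute A is not removed: 1330×0.387 = 514.71 lb/h of solute A enters S4.
water entering = 1330×0.489 = 650.37 lb/h; overhead removed = 0.748×650.37 = 486.48 lb/h.
Concentrate = 1330 − 486.48 = 843.52 lb/h.
Mass fraction = 514.71/843.52 = 0.610.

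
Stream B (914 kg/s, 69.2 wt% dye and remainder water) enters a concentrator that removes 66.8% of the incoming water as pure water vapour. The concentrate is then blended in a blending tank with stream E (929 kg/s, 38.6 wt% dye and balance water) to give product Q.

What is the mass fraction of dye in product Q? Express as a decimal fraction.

0.5989

Vapour removed = 0.668×0.308×914 = 188.05 kg/s; concentrate = 725.95 kg/s.
dye reaching the mixer = 632.49 (from concentrate) + 929×0.386 = 991.08 kg/s.
Product flow = 725.95 + 929 = 1654.9 kg/s; dye fraction = 0.5989.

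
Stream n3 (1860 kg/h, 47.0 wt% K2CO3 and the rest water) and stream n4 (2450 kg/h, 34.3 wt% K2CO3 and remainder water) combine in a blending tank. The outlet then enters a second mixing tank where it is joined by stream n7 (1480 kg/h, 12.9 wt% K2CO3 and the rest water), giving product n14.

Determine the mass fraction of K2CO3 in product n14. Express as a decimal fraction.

Overall, product flow = 5790 kg/h.
K2CO3 in = 1860×0.470 + 2450×0.343 + 1480×0.129 = 1905.5 kg/h.
K2CO3 fraction in n14 = 0.329.

0.329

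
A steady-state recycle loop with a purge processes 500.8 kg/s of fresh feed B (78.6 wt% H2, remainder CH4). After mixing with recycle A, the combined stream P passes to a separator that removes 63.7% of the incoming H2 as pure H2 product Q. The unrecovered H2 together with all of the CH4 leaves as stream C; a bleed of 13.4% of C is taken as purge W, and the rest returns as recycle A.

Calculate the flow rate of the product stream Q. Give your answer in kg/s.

365.7 kg/s

H2 in P: m_A = 500.8×0.786 + (1−0.134)·(1−0.637)·m_A, so m_A = 393.63/0.6856 = 574.1 kg/s.
Product Q = 0.637×574.1 = 365.7 kg/s.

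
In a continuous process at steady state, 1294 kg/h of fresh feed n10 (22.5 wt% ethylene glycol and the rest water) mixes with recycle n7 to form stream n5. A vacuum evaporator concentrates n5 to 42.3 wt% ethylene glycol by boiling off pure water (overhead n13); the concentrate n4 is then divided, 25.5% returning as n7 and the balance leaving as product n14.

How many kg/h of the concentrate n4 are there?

Overall ethylene glycol balance (none leaves overhead): ethylene glycol in fresh feed = ethylene glycol in product, i.e. 1294×0.225 = (1−0.255)·n4·0.423.
n4 = 291.15/(0.423×0.745) = 923.89 kg/h.

923.9 kg/h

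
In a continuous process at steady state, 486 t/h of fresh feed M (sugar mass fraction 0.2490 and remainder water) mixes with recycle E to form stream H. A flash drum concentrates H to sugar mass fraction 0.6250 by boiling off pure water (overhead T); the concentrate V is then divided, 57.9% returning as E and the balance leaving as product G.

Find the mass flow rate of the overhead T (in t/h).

Overall sugar balance (none leaves overhead): sugar in fresh feed = sugar in product, i.e. 486×0.249 = (1−0.579)·V·0.625.
V = 121.01/(0.625×0.421) = 459.91 t/h.
Recycle E = 0.579×459.91 = 266.29 t/h.
Combined feed H = 486 + 266.29 = 752.29 t/h.
Overhead T = H − V = 752.29 − 459.91 = 292.38 t/h.

292.4 t/h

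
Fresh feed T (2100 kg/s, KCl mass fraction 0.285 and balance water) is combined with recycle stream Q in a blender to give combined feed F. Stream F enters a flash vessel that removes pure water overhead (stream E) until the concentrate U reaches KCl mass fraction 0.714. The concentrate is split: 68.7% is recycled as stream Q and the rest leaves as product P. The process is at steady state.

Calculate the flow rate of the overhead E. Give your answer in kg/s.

1262 kg/s

Overall KCl balance (none leaves overhead): KCl in fresh feed = KCl in product, i.e. 2100×0.285 = (1−0.687)·U·0.714.
U = 598.5/(0.714×0.313) = 2678.1 kg/s.
Recycle Q = 0.687×2678.1 = 1839.8 kg/s.
Combined feed F = 2100 + 1839.8 = 3939.8 kg/s.
Overhead E = F − U = 3939.8 − 2678.1 = 1261.8 kg/s.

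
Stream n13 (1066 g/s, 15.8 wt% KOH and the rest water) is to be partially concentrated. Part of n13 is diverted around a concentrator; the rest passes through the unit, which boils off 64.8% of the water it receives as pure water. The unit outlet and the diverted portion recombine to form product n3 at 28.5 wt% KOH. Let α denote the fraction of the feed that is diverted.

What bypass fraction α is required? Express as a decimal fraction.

0.183

All 1066×0.158 = 168.43 g/s of KOH reaches n3, so n3 = 168.43/0.285 = 590.98 g/s and vapour = 475.02 g/s.
The evaporator receives (1−α)·1066 of feed at 0.842 water and removes 0.648 of that water:
0.648×0.842×(1−α)×1066 = 475.02
(1−α) = 475.02/581.63 = 0.8167;  α = 0.1833.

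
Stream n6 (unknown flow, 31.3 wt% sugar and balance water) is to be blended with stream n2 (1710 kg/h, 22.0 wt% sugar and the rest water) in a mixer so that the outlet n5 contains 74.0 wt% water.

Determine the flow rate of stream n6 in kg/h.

1291 kg/h

Let n6 be the unknown flow. Total out = 1710 + n6.
water balance: 1333.8 + 0.687·n6 = 0.740·(1710 + n6)
(0.687 − 0.740)·n6 = 0.740×1710 − 1333.8 = -68.4
n6 = -68.4 / -0.053 = 1290.6 kg/h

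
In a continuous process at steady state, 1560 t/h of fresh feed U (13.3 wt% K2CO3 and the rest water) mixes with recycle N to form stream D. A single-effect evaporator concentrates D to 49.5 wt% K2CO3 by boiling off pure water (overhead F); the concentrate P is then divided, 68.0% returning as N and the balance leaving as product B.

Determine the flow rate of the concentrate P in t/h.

1310 t/h

Overall K2CO3 balance (none leaves overhead): K2CO3 in fresh feed = K2CO3 in product, i.e. 1560×0.133 = (1−0.680)·P·0.495.
P = 207.48/(0.495×0.320) = 1309.8 t/h.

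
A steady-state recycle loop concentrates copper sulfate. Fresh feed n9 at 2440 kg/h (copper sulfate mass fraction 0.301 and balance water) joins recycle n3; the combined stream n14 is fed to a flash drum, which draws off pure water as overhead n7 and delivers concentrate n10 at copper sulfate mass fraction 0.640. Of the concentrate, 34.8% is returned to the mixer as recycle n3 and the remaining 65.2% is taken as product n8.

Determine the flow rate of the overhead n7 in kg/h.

1292 kg/h

Overall copper sulfate balance (none leaves overhead): copper sulfate in fresh feed = copper sulfate in product, i.e. 2440×0.301 = (1−0.348)·n10·0.640.
n10 = 734.44/(0.640×0.652) = 1760.1 kg/h.
Recycle n3 = 0.348×1760.1 = 612.5 kg/h.
Combined feed n14 = 2440 + 612.5 = 3052.5 kg/h.
Overhead n7 = n14 − n10 = 3052.5 − 1760.1 = 1292.4 kg/h.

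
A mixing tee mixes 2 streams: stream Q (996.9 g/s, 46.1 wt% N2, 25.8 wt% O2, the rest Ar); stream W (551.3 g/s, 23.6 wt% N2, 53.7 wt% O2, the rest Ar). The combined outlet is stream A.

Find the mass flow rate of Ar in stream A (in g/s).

405.3 g/s

Ar out = Ar in = 996.9×0.281 + 551.3×0.227 = 405.27 g/s.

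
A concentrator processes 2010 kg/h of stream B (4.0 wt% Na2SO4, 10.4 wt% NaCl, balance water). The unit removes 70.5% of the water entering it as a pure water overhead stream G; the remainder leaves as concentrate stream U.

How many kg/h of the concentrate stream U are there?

water entering = 2010×0.856 = 1720.6 kg/h; overhead removed = 0.705×1720.6 = 1213 kg/h.
Concentrate = 2010 − 1213 = 797.01 kg/h.

797 kg/h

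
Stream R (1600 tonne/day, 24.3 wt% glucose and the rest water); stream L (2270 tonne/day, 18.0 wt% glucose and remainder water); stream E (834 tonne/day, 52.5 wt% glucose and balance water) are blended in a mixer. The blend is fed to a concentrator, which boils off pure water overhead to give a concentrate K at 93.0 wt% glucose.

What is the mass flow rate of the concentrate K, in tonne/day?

1328 tonne/day

glucose entering = 1600×0.243 + 2270×0.180 + 834×0.525 = 1235.2 tonne/day.
All glucose reports to K, so K = 1235.2/0.930 = 1328.2 tonne/day.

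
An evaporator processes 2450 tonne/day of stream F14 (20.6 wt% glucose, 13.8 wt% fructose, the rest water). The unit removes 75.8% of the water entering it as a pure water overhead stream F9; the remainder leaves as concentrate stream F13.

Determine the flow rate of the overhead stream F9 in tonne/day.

1218 tonne/day

water entering = 2450×0.656 = 1607.2 tonne/day; overhead removed = 0.758×1607.2 = 1218.3 tonne/day.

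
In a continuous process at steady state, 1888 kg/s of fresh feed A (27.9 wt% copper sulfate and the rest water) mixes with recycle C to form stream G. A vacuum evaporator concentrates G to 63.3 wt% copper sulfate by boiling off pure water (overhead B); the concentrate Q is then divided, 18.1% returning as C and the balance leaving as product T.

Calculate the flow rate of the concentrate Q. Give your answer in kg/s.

Overall copper sulfate balance (none leaves overhead): copper sulfate in fresh feed = copper sulfate in product, i.e. 1888×0.279 = (1−0.181)·Q·0.633.
Q = 526.75/(0.633×0.819) = 1016.1 kg/s.

1016 kg/s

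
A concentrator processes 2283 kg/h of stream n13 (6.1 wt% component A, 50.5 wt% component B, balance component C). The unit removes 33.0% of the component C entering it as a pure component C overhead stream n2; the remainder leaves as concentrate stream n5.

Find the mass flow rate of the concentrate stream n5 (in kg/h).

1956 kg/h

component C entering = 2283×0.434 = 990.82 kg/h; overhead removed = 0.330×990.82 = 326.97 kg/h.
Concentrate = 2283 − 326.97 = 1956 kg/h.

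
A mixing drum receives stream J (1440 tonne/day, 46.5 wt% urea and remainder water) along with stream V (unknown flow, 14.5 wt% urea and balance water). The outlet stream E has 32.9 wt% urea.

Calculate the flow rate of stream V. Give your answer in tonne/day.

Let V be the unknown flow. Total out = 1440 + V.
urea balance: 669.6 + 0.145·V = 0.329·(1440 + V)
(0.145 − 0.329)·V = 0.329×1440 − 669.6 = -195.84
V = -195.84 / -0.184 = 1064.3 tonne/day

1064 tonne/day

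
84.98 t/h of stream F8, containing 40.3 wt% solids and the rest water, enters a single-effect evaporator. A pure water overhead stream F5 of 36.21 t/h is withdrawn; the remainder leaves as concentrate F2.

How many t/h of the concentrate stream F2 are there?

48.77 t/h

Concentrate = 84.98 − 36.21 = 48.77 t/h.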